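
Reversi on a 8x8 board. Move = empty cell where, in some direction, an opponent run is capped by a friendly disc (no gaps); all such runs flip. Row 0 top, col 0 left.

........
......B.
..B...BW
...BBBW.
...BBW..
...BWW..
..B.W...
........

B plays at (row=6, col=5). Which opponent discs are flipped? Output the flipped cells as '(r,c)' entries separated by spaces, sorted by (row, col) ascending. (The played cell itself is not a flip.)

Answer: (4,5) (5,4) (5,5)

Derivation:
Dir NW: opp run (5,4) capped by B -> flip
Dir N: opp run (5,5) (4,5) capped by B -> flip
Dir NE: first cell '.' (not opp) -> no flip
Dir W: opp run (6,4), next='.' -> no flip
Dir E: first cell '.' (not opp) -> no flip
Dir SW: first cell '.' (not opp) -> no flip
Dir S: first cell '.' (not opp) -> no flip
Dir SE: first cell '.' (not opp) -> no flip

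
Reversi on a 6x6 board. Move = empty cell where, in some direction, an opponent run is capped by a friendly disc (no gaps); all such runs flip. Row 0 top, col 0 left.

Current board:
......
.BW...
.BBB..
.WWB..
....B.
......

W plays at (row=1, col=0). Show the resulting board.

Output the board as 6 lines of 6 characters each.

Answer: ......
WWW...
.WBB..
.WWB..
....B.
......

Derivation:
Place W at (1,0); scan 8 dirs for brackets.
Dir NW: edge -> no flip
Dir N: first cell '.' (not opp) -> no flip
Dir NE: first cell '.' (not opp) -> no flip
Dir W: edge -> no flip
Dir E: opp run (1,1) capped by W -> flip
Dir SW: edge -> no flip
Dir S: first cell '.' (not opp) -> no flip
Dir SE: opp run (2,1) capped by W -> flip
All flips: (1,1) (2,1)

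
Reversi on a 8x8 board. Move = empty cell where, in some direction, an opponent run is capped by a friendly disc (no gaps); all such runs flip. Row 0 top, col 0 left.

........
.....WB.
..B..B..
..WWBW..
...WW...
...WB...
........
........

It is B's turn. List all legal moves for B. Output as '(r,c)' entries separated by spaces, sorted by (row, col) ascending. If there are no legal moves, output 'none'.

Answer: (0,5) (1,4) (2,1) (3,1) (3,6) (4,2) (4,5) (5,2) (5,5)

Derivation:
(0,4): no bracket -> illegal
(0,5): flips 1 -> legal
(0,6): no bracket -> illegal
(1,4): flips 1 -> legal
(2,1): flips 2 -> legal
(2,3): no bracket -> illegal
(2,4): no bracket -> illegal
(2,6): no bracket -> illegal
(3,1): flips 2 -> legal
(3,6): flips 1 -> legal
(4,1): no bracket -> illegal
(4,2): flips 1 -> legal
(4,5): flips 1 -> legal
(4,6): no bracket -> illegal
(5,2): flips 2 -> legal
(5,5): flips 2 -> legal
(6,2): no bracket -> illegal
(6,3): no bracket -> illegal
(6,4): no bracket -> illegal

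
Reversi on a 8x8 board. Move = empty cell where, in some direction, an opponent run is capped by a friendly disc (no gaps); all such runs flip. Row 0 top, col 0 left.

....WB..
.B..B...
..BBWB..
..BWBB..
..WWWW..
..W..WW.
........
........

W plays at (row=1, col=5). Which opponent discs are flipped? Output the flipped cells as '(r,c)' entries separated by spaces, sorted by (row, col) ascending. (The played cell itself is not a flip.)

Dir NW: first cell 'W' (not opp) -> no flip
Dir N: opp run (0,5), next=edge -> no flip
Dir NE: first cell '.' (not opp) -> no flip
Dir W: opp run (1,4), next='.' -> no flip
Dir E: first cell '.' (not opp) -> no flip
Dir SW: first cell 'W' (not opp) -> no flip
Dir S: opp run (2,5) (3,5) capped by W -> flip
Dir SE: first cell '.' (not opp) -> no flip

Answer: (2,5) (3,5)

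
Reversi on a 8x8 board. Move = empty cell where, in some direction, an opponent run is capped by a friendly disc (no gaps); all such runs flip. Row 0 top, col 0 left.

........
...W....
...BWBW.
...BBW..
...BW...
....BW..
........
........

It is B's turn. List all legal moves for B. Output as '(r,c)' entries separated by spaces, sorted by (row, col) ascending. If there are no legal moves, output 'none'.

Answer: (0,3) (1,4) (1,5) (2,7) (3,6) (4,5) (5,6) (6,6)

Derivation:
(0,2): no bracket -> illegal
(0,3): flips 1 -> legal
(0,4): no bracket -> illegal
(1,2): no bracket -> illegal
(1,4): flips 1 -> legal
(1,5): flips 1 -> legal
(1,6): no bracket -> illegal
(1,7): no bracket -> illegal
(2,2): no bracket -> illegal
(2,7): flips 1 -> legal
(3,6): flips 1 -> legal
(3,7): no bracket -> illegal
(4,5): flips 2 -> legal
(4,6): no bracket -> illegal
(5,3): no bracket -> illegal
(5,6): flips 1 -> legal
(6,4): no bracket -> illegal
(6,5): no bracket -> illegal
(6,6): flips 2 -> legal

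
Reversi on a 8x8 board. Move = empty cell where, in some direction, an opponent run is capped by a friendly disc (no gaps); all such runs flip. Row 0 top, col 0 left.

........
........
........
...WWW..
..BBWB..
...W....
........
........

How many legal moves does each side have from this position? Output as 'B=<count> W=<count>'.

Answer: B=5 W=7

Derivation:
-- B to move --
(2,2): no bracket -> illegal
(2,3): flips 2 -> legal
(2,4): flips 1 -> legal
(2,5): flips 2 -> legal
(2,6): no bracket -> illegal
(3,2): no bracket -> illegal
(3,6): no bracket -> illegal
(4,6): no bracket -> illegal
(5,2): no bracket -> illegal
(5,4): no bracket -> illegal
(5,5): no bracket -> illegal
(6,2): no bracket -> illegal
(6,3): flips 1 -> legal
(6,4): flips 1 -> legal
B mobility = 5
-- W to move --
(3,1): flips 1 -> legal
(3,2): no bracket -> illegal
(3,6): no bracket -> illegal
(4,1): flips 2 -> legal
(4,6): flips 1 -> legal
(5,1): flips 1 -> legal
(5,2): flips 1 -> legal
(5,4): no bracket -> illegal
(5,5): flips 1 -> legal
(5,6): flips 1 -> legal
W mobility = 7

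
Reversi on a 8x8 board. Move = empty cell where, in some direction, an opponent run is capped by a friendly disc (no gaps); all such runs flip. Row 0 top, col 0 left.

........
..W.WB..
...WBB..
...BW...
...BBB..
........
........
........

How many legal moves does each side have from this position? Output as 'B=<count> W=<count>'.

-- B to move --
(0,1): flips 3 -> legal
(0,2): no bracket -> illegal
(0,3): flips 1 -> legal
(0,4): flips 1 -> legal
(0,5): no bracket -> illegal
(1,1): no bracket -> illegal
(1,3): flips 2 -> legal
(2,1): no bracket -> illegal
(2,2): flips 1 -> legal
(3,2): no bracket -> illegal
(3,5): flips 1 -> legal
B mobility = 6
-- W to move --
(0,4): no bracket -> illegal
(0,5): no bracket -> illegal
(0,6): no bracket -> illegal
(1,3): no bracket -> illegal
(1,6): flips 2 -> legal
(2,2): no bracket -> illegal
(2,6): flips 2 -> legal
(3,2): flips 1 -> legal
(3,5): no bracket -> illegal
(3,6): flips 1 -> legal
(4,2): no bracket -> illegal
(4,6): no bracket -> illegal
(5,2): flips 1 -> legal
(5,3): flips 2 -> legal
(5,4): flips 1 -> legal
(5,5): no bracket -> illegal
(5,6): flips 1 -> legal
W mobility = 8

Answer: B=6 W=8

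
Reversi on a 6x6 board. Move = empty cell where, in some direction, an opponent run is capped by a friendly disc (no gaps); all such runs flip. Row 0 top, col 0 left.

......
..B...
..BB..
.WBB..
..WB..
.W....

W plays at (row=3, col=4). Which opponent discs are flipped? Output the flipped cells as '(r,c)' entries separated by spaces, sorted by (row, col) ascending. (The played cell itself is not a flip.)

Dir NW: opp run (2,3) (1,2), next='.' -> no flip
Dir N: first cell '.' (not opp) -> no flip
Dir NE: first cell '.' (not opp) -> no flip
Dir W: opp run (3,3) (3,2) capped by W -> flip
Dir E: first cell '.' (not opp) -> no flip
Dir SW: opp run (4,3), next='.' -> no flip
Dir S: first cell '.' (not opp) -> no flip
Dir SE: first cell '.' (not opp) -> no flip

Answer: (3,2) (3,3)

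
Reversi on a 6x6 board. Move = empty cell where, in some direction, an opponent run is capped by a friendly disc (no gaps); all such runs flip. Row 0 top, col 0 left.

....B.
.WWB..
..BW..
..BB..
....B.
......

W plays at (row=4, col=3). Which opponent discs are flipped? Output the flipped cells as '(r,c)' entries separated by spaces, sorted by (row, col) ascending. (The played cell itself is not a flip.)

Dir NW: opp run (3,2), next='.' -> no flip
Dir N: opp run (3,3) capped by W -> flip
Dir NE: first cell '.' (not opp) -> no flip
Dir W: first cell '.' (not opp) -> no flip
Dir E: opp run (4,4), next='.' -> no flip
Dir SW: first cell '.' (not opp) -> no flip
Dir S: first cell '.' (not opp) -> no flip
Dir SE: first cell '.' (not opp) -> no flip

Answer: (3,3)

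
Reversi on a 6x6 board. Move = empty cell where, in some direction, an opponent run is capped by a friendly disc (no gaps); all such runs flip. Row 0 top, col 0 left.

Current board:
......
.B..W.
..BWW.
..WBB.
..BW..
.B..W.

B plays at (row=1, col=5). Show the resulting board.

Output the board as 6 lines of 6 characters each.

Place B at (1,5); scan 8 dirs for brackets.
Dir NW: first cell '.' (not opp) -> no flip
Dir N: first cell '.' (not opp) -> no flip
Dir NE: edge -> no flip
Dir W: opp run (1,4), next='.' -> no flip
Dir E: edge -> no flip
Dir SW: opp run (2,4) capped by B -> flip
Dir S: first cell '.' (not opp) -> no flip
Dir SE: edge -> no flip
All flips: (2,4)

Answer: ......
.B..WB
..BWB.
..WBB.
..BW..
.B..W.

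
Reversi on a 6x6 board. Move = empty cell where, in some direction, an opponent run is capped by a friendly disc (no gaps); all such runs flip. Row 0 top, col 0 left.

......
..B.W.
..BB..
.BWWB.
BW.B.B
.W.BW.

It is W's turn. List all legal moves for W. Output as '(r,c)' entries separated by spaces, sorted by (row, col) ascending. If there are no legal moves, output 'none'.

Answer: (0,2) (1,1) (1,3) (2,1) (3,0) (3,5) (5,2)

Derivation:
(0,1): no bracket -> illegal
(0,2): flips 2 -> legal
(0,3): no bracket -> illegal
(1,1): flips 1 -> legal
(1,3): flips 1 -> legal
(2,0): no bracket -> illegal
(2,1): flips 1 -> legal
(2,4): no bracket -> illegal
(2,5): no bracket -> illegal
(3,0): flips 1 -> legal
(3,5): flips 1 -> legal
(4,2): no bracket -> illegal
(4,4): no bracket -> illegal
(5,0): no bracket -> illegal
(5,2): flips 1 -> legal
(5,5): no bracket -> illegal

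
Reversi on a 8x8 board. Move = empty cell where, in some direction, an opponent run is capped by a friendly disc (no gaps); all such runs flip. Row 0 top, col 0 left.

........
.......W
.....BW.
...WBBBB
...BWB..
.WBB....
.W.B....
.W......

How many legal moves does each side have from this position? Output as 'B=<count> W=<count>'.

-- B to move --
(0,6): no bracket -> illegal
(0,7): no bracket -> illegal
(1,5): flips 1 -> legal
(1,6): flips 1 -> legal
(2,2): no bracket -> illegal
(2,3): flips 1 -> legal
(2,4): no bracket -> illegal
(2,7): flips 1 -> legal
(3,2): flips 1 -> legal
(4,0): no bracket -> illegal
(4,1): no bracket -> illegal
(4,2): no bracket -> illegal
(5,0): flips 1 -> legal
(5,4): flips 1 -> legal
(5,5): no bracket -> illegal
(6,0): no bracket -> illegal
(6,2): no bracket -> illegal
(7,0): flips 1 -> legal
(7,2): no bracket -> illegal
B mobility = 8
-- W to move --
(1,4): no bracket -> illegal
(1,5): no bracket -> illegal
(1,6): flips 4 -> legal
(2,3): no bracket -> illegal
(2,4): flips 2 -> legal
(2,7): no bracket -> illegal
(3,2): no bracket -> illegal
(4,1): no bracket -> illegal
(4,2): flips 1 -> legal
(4,6): flips 2 -> legal
(4,7): no bracket -> illegal
(5,4): flips 2 -> legal
(5,5): no bracket -> illegal
(5,6): no bracket -> illegal
(6,2): flips 1 -> legal
(6,4): no bracket -> illegal
(7,2): no bracket -> illegal
(7,3): flips 3 -> legal
(7,4): no bracket -> illegal
W mobility = 7

Answer: B=8 W=7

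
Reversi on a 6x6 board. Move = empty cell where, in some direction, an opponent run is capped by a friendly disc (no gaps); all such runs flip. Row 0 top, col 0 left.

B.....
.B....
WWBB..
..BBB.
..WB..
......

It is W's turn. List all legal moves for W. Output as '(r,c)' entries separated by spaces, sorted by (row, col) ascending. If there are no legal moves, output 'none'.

Answer: (0,1) (0,2) (1,2) (2,4) (4,4) (5,4)

Derivation:
(0,1): flips 1 -> legal
(0,2): flips 1 -> legal
(1,0): no bracket -> illegal
(1,2): flips 2 -> legal
(1,3): no bracket -> illegal
(1,4): no bracket -> illegal
(2,4): flips 3 -> legal
(2,5): no bracket -> illegal
(3,1): no bracket -> illegal
(3,5): no bracket -> illegal
(4,1): no bracket -> illegal
(4,4): flips 1 -> legal
(4,5): no bracket -> illegal
(5,2): no bracket -> illegal
(5,3): no bracket -> illegal
(5,4): flips 2 -> legal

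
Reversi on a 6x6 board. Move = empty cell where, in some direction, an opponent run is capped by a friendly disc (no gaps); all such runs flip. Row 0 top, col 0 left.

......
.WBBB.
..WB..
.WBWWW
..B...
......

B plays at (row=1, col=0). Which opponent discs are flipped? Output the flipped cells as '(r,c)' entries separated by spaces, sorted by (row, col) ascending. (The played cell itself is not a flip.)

Dir NW: edge -> no flip
Dir N: first cell '.' (not opp) -> no flip
Dir NE: first cell '.' (not opp) -> no flip
Dir W: edge -> no flip
Dir E: opp run (1,1) capped by B -> flip
Dir SW: edge -> no flip
Dir S: first cell '.' (not opp) -> no flip
Dir SE: first cell '.' (not opp) -> no flip

Answer: (1,1)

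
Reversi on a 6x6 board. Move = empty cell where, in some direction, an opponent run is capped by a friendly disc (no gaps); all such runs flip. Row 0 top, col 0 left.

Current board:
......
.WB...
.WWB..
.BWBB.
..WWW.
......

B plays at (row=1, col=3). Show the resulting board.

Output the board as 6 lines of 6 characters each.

Place B at (1,3); scan 8 dirs for brackets.
Dir NW: first cell '.' (not opp) -> no flip
Dir N: first cell '.' (not opp) -> no flip
Dir NE: first cell '.' (not opp) -> no flip
Dir W: first cell 'B' (not opp) -> no flip
Dir E: first cell '.' (not opp) -> no flip
Dir SW: opp run (2,2) capped by B -> flip
Dir S: first cell 'B' (not opp) -> no flip
Dir SE: first cell '.' (not opp) -> no flip
All flips: (2,2)

Answer: ......
.WBB..
.WBB..
.BWBB.
..WWW.
......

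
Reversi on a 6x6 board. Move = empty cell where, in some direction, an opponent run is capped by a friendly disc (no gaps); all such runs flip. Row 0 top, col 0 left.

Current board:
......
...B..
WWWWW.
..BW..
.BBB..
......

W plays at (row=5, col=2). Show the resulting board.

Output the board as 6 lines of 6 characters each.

Answer: ......
...B..
WWWWW.
..WW..
.BWB..
..W...

Derivation:
Place W at (5,2); scan 8 dirs for brackets.
Dir NW: opp run (4,1), next='.' -> no flip
Dir N: opp run (4,2) (3,2) capped by W -> flip
Dir NE: opp run (4,3), next='.' -> no flip
Dir W: first cell '.' (not opp) -> no flip
Dir E: first cell '.' (not opp) -> no flip
Dir SW: edge -> no flip
Dir S: edge -> no flip
Dir SE: edge -> no flip
All flips: (3,2) (4,2)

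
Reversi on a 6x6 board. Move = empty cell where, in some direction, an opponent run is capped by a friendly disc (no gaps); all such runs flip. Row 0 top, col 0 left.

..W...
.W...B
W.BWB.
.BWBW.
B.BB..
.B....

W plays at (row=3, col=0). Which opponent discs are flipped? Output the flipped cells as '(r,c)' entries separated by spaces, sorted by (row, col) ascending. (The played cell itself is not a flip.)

Dir NW: edge -> no flip
Dir N: first cell 'W' (not opp) -> no flip
Dir NE: first cell '.' (not opp) -> no flip
Dir W: edge -> no flip
Dir E: opp run (3,1) capped by W -> flip
Dir SW: edge -> no flip
Dir S: opp run (4,0), next='.' -> no flip
Dir SE: first cell '.' (not opp) -> no flip

Answer: (3,1)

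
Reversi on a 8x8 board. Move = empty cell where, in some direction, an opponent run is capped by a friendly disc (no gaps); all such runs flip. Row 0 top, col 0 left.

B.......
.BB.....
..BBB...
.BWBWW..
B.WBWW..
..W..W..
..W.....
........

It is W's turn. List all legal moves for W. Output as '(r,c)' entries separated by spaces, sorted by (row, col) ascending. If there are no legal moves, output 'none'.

Answer: (0,1) (0,2) (1,3) (1,4) (1,5) (2,0) (3,0) (5,4)

Derivation:
(0,1): flips 2 -> legal
(0,2): flips 2 -> legal
(0,3): no bracket -> illegal
(1,0): no bracket -> illegal
(1,3): flips 1 -> legal
(1,4): flips 2 -> legal
(1,5): flips 2 -> legal
(2,0): flips 1 -> legal
(2,1): no bracket -> illegal
(2,5): no bracket -> illegal
(3,0): flips 1 -> legal
(4,1): no bracket -> illegal
(5,0): no bracket -> illegal
(5,1): no bracket -> illegal
(5,3): no bracket -> illegal
(5,4): flips 1 -> legal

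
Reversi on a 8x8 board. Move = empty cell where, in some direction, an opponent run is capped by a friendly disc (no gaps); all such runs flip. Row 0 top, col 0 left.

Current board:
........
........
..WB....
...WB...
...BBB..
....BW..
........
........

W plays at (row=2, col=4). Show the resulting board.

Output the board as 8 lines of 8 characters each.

Place W at (2,4); scan 8 dirs for brackets.
Dir NW: first cell '.' (not opp) -> no flip
Dir N: first cell '.' (not opp) -> no flip
Dir NE: first cell '.' (not opp) -> no flip
Dir W: opp run (2,3) capped by W -> flip
Dir E: first cell '.' (not opp) -> no flip
Dir SW: first cell 'W' (not opp) -> no flip
Dir S: opp run (3,4) (4,4) (5,4), next='.' -> no flip
Dir SE: first cell '.' (not opp) -> no flip
All flips: (2,3)

Answer: ........
........
..WWW...
...WB...
...BBB..
....BW..
........
........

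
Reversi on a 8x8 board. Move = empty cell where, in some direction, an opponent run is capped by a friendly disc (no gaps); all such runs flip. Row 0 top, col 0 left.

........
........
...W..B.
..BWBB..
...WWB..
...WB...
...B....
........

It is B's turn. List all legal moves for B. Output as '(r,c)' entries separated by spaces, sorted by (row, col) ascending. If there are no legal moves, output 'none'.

Answer: (1,2) (1,3) (1,4) (4,2) (5,2) (6,2)

Derivation:
(1,2): flips 1 -> legal
(1,3): flips 4 -> legal
(1,4): flips 1 -> legal
(2,2): no bracket -> illegal
(2,4): no bracket -> illegal
(4,2): flips 2 -> legal
(5,2): flips 2 -> legal
(5,5): no bracket -> illegal
(6,2): flips 2 -> legal
(6,4): no bracket -> illegal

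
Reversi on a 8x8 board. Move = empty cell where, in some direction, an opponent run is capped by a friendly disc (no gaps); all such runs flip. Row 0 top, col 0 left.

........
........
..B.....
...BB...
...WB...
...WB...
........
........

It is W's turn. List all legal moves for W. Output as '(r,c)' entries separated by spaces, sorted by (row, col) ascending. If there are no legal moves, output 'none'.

Answer: (2,3) (2,5) (3,5) (4,5) (5,5) (6,5)

Derivation:
(1,1): no bracket -> illegal
(1,2): no bracket -> illegal
(1,3): no bracket -> illegal
(2,1): no bracket -> illegal
(2,3): flips 1 -> legal
(2,4): no bracket -> illegal
(2,5): flips 1 -> legal
(3,1): no bracket -> illegal
(3,2): no bracket -> illegal
(3,5): flips 1 -> legal
(4,2): no bracket -> illegal
(4,5): flips 1 -> legal
(5,5): flips 1 -> legal
(6,3): no bracket -> illegal
(6,4): no bracket -> illegal
(6,5): flips 1 -> legal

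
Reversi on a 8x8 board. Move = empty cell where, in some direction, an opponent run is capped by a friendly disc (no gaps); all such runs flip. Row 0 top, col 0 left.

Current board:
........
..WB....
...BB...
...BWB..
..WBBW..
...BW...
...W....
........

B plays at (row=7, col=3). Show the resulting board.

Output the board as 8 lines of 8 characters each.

Place B at (7,3); scan 8 dirs for brackets.
Dir NW: first cell '.' (not opp) -> no flip
Dir N: opp run (6,3) capped by B -> flip
Dir NE: first cell '.' (not opp) -> no flip
Dir W: first cell '.' (not opp) -> no flip
Dir E: first cell '.' (not opp) -> no flip
Dir SW: edge -> no flip
Dir S: edge -> no flip
Dir SE: edge -> no flip
All flips: (6,3)

Answer: ........
..WB....
...BB...
...BWB..
..WBBW..
...BW...
...B....
...B....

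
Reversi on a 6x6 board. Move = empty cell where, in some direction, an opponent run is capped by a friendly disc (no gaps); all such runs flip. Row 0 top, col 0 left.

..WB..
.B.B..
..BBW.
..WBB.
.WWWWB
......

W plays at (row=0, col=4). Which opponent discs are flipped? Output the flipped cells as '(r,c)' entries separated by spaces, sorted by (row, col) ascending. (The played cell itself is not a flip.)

Answer: (0,3)

Derivation:
Dir NW: edge -> no flip
Dir N: edge -> no flip
Dir NE: edge -> no flip
Dir W: opp run (0,3) capped by W -> flip
Dir E: first cell '.' (not opp) -> no flip
Dir SW: opp run (1,3) (2,2), next='.' -> no flip
Dir S: first cell '.' (not opp) -> no flip
Dir SE: first cell '.' (not opp) -> no flip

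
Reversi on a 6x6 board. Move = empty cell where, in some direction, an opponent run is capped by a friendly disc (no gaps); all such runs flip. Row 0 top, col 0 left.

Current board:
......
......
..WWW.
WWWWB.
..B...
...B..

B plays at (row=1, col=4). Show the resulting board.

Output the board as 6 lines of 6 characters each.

Answer: ......
....B.
..WWB.
WWWWB.
..B...
...B..

Derivation:
Place B at (1,4); scan 8 dirs for brackets.
Dir NW: first cell '.' (not opp) -> no flip
Dir N: first cell '.' (not opp) -> no flip
Dir NE: first cell '.' (not opp) -> no flip
Dir W: first cell '.' (not opp) -> no flip
Dir E: first cell '.' (not opp) -> no flip
Dir SW: opp run (2,3) (3,2), next='.' -> no flip
Dir S: opp run (2,4) capped by B -> flip
Dir SE: first cell '.' (not opp) -> no flip
All flips: (2,4)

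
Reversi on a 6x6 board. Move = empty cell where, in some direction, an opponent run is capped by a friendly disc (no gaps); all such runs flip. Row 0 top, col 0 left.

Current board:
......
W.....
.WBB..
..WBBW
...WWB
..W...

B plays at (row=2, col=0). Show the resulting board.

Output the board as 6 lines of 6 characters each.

Answer: ......
W.....
BBBB..
..WBBW
...WWB
..W...

Derivation:
Place B at (2,0); scan 8 dirs for brackets.
Dir NW: edge -> no flip
Dir N: opp run (1,0), next='.' -> no flip
Dir NE: first cell '.' (not opp) -> no flip
Dir W: edge -> no flip
Dir E: opp run (2,1) capped by B -> flip
Dir SW: edge -> no flip
Dir S: first cell '.' (not opp) -> no flip
Dir SE: first cell '.' (not opp) -> no flip
All flips: (2,1)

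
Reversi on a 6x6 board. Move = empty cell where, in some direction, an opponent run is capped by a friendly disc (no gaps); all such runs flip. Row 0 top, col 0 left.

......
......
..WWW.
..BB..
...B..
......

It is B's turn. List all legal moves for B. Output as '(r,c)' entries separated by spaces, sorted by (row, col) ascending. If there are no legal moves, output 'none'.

Answer: (1,1) (1,2) (1,3) (1,4) (1,5)

Derivation:
(1,1): flips 1 -> legal
(1,2): flips 1 -> legal
(1,3): flips 1 -> legal
(1,4): flips 1 -> legal
(1,5): flips 1 -> legal
(2,1): no bracket -> illegal
(2,5): no bracket -> illegal
(3,1): no bracket -> illegal
(3,4): no bracket -> illegal
(3,5): no bracket -> illegal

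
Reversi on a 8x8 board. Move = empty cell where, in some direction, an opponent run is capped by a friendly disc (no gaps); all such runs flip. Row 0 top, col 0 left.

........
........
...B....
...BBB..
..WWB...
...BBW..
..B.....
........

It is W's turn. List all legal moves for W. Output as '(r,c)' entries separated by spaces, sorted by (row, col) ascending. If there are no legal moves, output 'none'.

Answer: (1,3) (2,2) (2,4) (2,5) (4,5) (5,2) (6,3) (6,4) (6,5)

Derivation:
(1,2): no bracket -> illegal
(1,3): flips 2 -> legal
(1,4): no bracket -> illegal
(2,2): flips 2 -> legal
(2,4): flips 1 -> legal
(2,5): flips 1 -> legal
(2,6): no bracket -> illegal
(3,2): no bracket -> illegal
(3,6): no bracket -> illegal
(4,5): flips 1 -> legal
(4,6): no bracket -> illegal
(5,1): no bracket -> illegal
(5,2): flips 2 -> legal
(6,1): no bracket -> illegal
(6,3): flips 1 -> legal
(6,4): flips 1 -> legal
(6,5): flips 1 -> legal
(7,1): no bracket -> illegal
(7,2): no bracket -> illegal
(7,3): no bracket -> illegal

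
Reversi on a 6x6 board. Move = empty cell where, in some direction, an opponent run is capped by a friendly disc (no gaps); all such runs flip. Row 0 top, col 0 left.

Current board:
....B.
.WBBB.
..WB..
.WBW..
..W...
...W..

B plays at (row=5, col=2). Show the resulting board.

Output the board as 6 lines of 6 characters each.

Answer: ....B.
.WBBB.
..WB..
.WBW..
..B...
..BW..

Derivation:
Place B at (5,2); scan 8 dirs for brackets.
Dir NW: first cell '.' (not opp) -> no flip
Dir N: opp run (4,2) capped by B -> flip
Dir NE: first cell '.' (not opp) -> no flip
Dir W: first cell '.' (not opp) -> no flip
Dir E: opp run (5,3), next='.' -> no flip
Dir SW: edge -> no flip
Dir S: edge -> no flip
Dir SE: edge -> no flip
All flips: (4,2)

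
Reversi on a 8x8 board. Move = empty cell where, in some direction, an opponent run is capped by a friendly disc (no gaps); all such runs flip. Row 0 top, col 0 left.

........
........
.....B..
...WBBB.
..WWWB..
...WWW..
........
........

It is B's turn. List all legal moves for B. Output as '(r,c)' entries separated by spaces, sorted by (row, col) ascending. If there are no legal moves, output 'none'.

Answer: (3,2) (4,1) (5,2) (6,2) (6,3) (6,4) (6,5)

Derivation:
(2,2): no bracket -> illegal
(2,3): no bracket -> illegal
(2,4): no bracket -> illegal
(3,1): no bracket -> illegal
(3,2): flips 1 -> legal
(4,1): flips 3 -> legal
(4,6): no bracket -> illegal
(5,1): no bracket -> illegal
(5,2): flips 1 -> legal
(5,6): no bracket -> illegal
(6,2): flips 2 -> legal
(6,3): flips 1 -> legal
(6,4): flips 2 -> legal
(6,5): flips 1 -> legal
(6,6): no bracket -> illegal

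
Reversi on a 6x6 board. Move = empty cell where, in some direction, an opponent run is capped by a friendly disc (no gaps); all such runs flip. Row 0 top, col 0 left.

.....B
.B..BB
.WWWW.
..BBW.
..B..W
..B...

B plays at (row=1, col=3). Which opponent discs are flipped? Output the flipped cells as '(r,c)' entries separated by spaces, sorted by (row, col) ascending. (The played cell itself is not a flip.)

Dir NW: first cell '.' (not opp) -> no flip
Dir N: first cell '.' (not opp) -> no flip
Dir NE: first cell '.' (not opp) -> no flip
Dir W: first cell '.' (not opp) -> no flip
Dir E: first cell 'B' (not opp) -> no flip
Dir SW: opp run (2,2), next='.' -> no flip
Dir S: opp run (2,3) capped by B -> flip
Dir SE: opp run (2,4), next='.' -> no flip

Answer: (2,3)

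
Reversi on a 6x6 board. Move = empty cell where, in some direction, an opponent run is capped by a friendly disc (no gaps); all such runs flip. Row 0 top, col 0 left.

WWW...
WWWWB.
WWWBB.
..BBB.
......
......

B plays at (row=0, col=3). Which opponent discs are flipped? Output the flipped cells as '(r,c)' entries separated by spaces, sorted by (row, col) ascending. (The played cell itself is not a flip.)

Answer: (1,3)

Derivation:
Dir NW: edge -> no flip
Dir N: edge -> no flip
Dir NE: edge -> no flip
Dir W: opp run (0,2) (0,1) (0,0), next=edge -> no flip
Dir E: first cell '.' (not opp) -> no flip
Dir SW: opp run (1,2) (2,1), next='.' -> no flip
Dir S: opp run (1,3) capped by B -> flip
Dir SE: first cell 'B' (not opp) -> no flip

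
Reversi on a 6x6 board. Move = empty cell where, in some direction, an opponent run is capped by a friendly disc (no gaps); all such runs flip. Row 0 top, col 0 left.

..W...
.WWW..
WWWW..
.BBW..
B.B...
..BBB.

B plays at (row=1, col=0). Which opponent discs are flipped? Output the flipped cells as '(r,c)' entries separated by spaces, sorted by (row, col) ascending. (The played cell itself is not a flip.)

Dir NW: edge -> no flip
Dir N: first cell '.' (not opp) -> no flip
Dir NE: first cell '.' (not opp) -> no flip
Dir W: edge -> no flip
Dir E: opp run (1,1) (1,2) (1,3), next='.' -> no flip
Dir SW: edge -> no flip
Dir S: opp run (2,0), next='.' -> no flip
Dir SE: opp run (2,1) capped by B -> flip

Answer: (2,1)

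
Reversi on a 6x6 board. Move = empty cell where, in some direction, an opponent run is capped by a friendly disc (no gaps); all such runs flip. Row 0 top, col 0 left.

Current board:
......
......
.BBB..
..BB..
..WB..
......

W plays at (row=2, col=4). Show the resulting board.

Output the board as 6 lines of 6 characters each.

Place W at (2,4); scan 8 dirs for brackets.
Dir NW: first cell '.' (not opp) -> no flip
Dir N: first cell '.' (not opp) -> no flip
Dir NE: first cell '.' (not opp) -> no flip
Dir W: opp run (2,3) (2,2) (2,1), next='.' -> no flip
Dir E: first cell '.' (not opp) -> no flip
Dir SW: opp run (3,3) capped by W -> flip
Dir S: first cell '.' (not opp) -> no flip
Dir SE: first cell '.' (not opp) -> no flip
All flips: (3,3)

Answer: ......
......
.BBBW.
..BW..
..WB..
......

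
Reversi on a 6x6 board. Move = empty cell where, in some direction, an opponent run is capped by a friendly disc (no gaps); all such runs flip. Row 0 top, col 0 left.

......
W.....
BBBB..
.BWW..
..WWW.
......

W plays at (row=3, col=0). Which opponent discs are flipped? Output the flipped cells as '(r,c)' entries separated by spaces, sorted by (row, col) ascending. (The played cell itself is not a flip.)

Dir NW: edge -> no flip
Dir N: opp run (2,0) capped by W -> flip
Dir NE: opp run (2,1), next='.' -> no flip
Dir W: edge -> no flip
Dir E: opp run (3,1) capped by W -> flip
Dir SW: edge -> no flip
Dir S: first cell '.' (not opp) -> no flip
Dir SE: first cell '.' (not opp) -> no flip

Answer: (2,0) (3,1)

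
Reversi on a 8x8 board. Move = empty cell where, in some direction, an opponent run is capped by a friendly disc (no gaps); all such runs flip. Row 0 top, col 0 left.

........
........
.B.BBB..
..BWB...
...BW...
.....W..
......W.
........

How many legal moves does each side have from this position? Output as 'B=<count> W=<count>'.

-- B to move --
(2,2): no bracket -> illegal
(3,5): no bracket -> illegal
(4,2): flips 1 -> legal
(4,5): flips 1 -> legal
(4,6): no bracket -> illegal
(5,3): no bracket -> illegal
(5,4): flips 1 -> legal
(5,6): no bracket -> illegal
(5,7): no bracket -> illegal
(6,4): no bracket -> illegal
(6,5): no bracket -> illegal
(6,7): no bracket -> illegal
(7,5): no bracket -> illegal
(7,6): no bracket -> illegal
(7,7): no bracket -> illegal
B mobility = 3
-- W to move --
(1,0): no bracket -> illegal
(1,1): no bracket -> illegal
(1,2): no bracket -> illegal
(1,3): flips 1 -> legal
(1,4): flips 2 -> legal
(1,5): flips 1 -> legal
(1,6): no bracket -> illegal
(2,0): no bracket -> illegal
(2,2): no bracket -> illegal
(2,6): no bracket -> illegal
(3,0): no bracket -> illegal
(3,1): flips 1 -> legal
(3,5): flips 1 -> legal
(3,6): no bracket -> illegal
(4,1): no bracket -> illegal
(4,2): flips 1 -> legal
(4,5): no bracket -> illegal
(5,2): no bracket -> illegal
(5,3): flips 1 -> legal
(5,4): no bracket -> illegal
W mobility = 7

Answer: B=3 W=7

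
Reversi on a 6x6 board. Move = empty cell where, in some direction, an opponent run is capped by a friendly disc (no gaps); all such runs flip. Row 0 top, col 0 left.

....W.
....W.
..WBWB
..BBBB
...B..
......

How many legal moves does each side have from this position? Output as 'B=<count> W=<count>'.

Answer: B=7 W=3

Derivation:
-- B to move --
(0,3): flips 1 -> legal
(0,5): flips 1 -> legal
(1,1): flips 1 -> legal
(1,2): flips 1 -> legal
(1,3): flips 1 -> legal
(1,5): flips 1 -> legal
(2,1): flips 1 -> legal
(3,1): no bracket -> illegal
B mobility = 7
-- W to move --
(1,2): no bracket -> illegal
(1,3): no bracket -> illegal
(1,5): no bracket -> illegal
(2,1): no bracket -> illegal
(3,1): no bracket -> illegal
(4,1): flips 2 -> legal
(4,2): flips 2 -> legal
(4,4): flips 2 -> legal
(4,5): no bracket -> illegal
(5,2): no bracket -> illegal
(5,3): no bracket -> illegal
(5,4): no bracket -> illegal
W mobility = 3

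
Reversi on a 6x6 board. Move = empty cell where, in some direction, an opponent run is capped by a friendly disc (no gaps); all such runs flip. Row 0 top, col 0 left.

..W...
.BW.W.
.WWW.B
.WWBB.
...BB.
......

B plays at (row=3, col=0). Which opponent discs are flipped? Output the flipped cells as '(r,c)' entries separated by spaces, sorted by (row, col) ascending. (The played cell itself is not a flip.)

Dir NW: edge -> no flip
Dir N: first cell '.' (not opp) -> no flip
Dir NE: opp run (2,1) (1,2), next='.' -> no flip
Dir W: edge -> no flip
Dir E: opp run (3,1) (3,2) capped by B -> flip
Dir SW: edge -> no flip
Dir S: first cell '.' (not opp) -> no flip
Dir SE: first cell '.' (not opp) -> no flip

Answer: (3,1) (3,2)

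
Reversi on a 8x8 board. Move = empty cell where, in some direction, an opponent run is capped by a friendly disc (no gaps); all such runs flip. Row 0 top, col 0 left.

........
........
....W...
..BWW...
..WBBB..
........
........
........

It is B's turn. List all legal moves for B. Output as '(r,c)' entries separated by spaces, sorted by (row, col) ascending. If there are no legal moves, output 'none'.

Answer: (1,4) (2,2) (2,3) (2,5) (3,5) (4,1) (5,2)

Derivation:
(1,3): no bracket -> illegal
(1,4): flips 2 -> legal
(1,5): no bracket -> illegal
(2,2): flips 1 -> legal
(2,3): flips 2 -> legal
(2,5): flips 1 -> legal
(3,1): no bracket -> illegal
(3,5): flips 2 -> legal
(4,1): flips 1 -> legal
(5,1): no bracket -> illegal
(5,2): flips 1 -> legal
(5,3): no bracket -> illegal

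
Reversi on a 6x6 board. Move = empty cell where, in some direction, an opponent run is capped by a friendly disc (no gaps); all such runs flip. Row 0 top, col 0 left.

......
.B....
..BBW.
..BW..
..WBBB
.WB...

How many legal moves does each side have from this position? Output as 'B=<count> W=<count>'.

Answer: B=4 W=7

Derivation:
-- B to move --
(1,3): no bracket -> illegal
(1,4): no bracket -> illegal
(1,5): no bracket -> illegal
(2,5): flips 1 -> legal
(3,1): no bracket -> illegal
(3,4): flips 1 -> legal
(3,5): no bracket -> illegal
(4,0): no bracket -> illegal
(4,1): flips 1 -> legal
(5,0): flips 1 -> legal
(5,3): no bracket -> illegal
B mobility = 4
-- W to move --
(0,0): flips 2 -> legal
(0,1): no bracket -> illegal
(0,2): no bracket -> illegal
(1,0): no bracket -> illegal
(1,2): flips 2 -> legal
(1,3): flips 1 -> legal
(1,4): no bracket -> illegal
(2,0): no bracket -> illegal
(2,1): flips 2 -> legal
(3,1): flips 1 -> legal
(3,4): no bracket -> illegal
(3,5): no bracket -> illegal
(4,1): no bracket -> illegal
(5,3): flips 2 -> legal
(5,4): no bracket -> illegal
(5,5): flips 1 -> legal
W mobility = 7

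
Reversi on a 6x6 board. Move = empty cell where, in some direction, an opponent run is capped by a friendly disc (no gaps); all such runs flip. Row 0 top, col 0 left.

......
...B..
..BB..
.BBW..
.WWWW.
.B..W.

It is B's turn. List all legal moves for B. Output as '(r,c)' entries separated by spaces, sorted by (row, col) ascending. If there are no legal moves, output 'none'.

Answer: (2,4) (3,4) (5,0) (5,2) (5,3) (5,5)

Derivation:
(2,4): flips 2 -> legal
(3,0): no bracket -> illegal
(3,4): flips 1 -> legal
(3,5): no bracket -> illegal
(4,0): no bracket -> illegal
(4,5): no bracket -> illegal
(5,0): flips 1 -> legal
(5,2): flips 1 -> legal
(5,3): flips 3 -> legal
(5,5): flips 2 -> legal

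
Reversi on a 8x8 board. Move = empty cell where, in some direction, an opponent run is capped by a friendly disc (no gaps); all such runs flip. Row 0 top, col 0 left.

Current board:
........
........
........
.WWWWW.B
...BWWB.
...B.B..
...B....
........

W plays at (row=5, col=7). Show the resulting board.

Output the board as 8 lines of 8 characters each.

Answer: ........
........
........
.WWWWW.B
...BWWW.
...B.B.W
...B....
........

Derivation:
Place W at (5,7); scan 8 dirs for brackets.
Dir NW: opp run (4,6) capped by W -> flip
Dir N: first cell '.' (not opp) -> no flip
Dir NE: edge -> no flip
Dir W: first cell '.' (not opp) -> no flip
Dir E: edge -> no flip
Dir SW: first cell '.' (not opp) -> no flip
Dir S: first cell '.' (not opp) -> no flip
Dir SE: edge -> no flip
All flips: (4,6)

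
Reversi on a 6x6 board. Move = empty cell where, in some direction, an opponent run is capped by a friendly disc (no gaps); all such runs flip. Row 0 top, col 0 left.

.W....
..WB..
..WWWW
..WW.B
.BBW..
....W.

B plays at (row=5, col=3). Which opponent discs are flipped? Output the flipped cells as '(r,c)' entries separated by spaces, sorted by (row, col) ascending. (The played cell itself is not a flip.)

Answer: (2,3) (3,3) (4,3)

Derivation:
Dir NW: first cell 'B' (not opp) -> no flip
Dir N: opp run (4,3) (3,3) (2,3) capped by B -> flip
Dir NE: first cell '.' (not opp) -> no flip
Dir W: first cell '.' (not opp) -> no flip
Dir E: opp run (5,4), next='.' -> no flip
Dir SW: edge -> no flip
Dir S: edge -> no flip
Dir SE: edge -> no flip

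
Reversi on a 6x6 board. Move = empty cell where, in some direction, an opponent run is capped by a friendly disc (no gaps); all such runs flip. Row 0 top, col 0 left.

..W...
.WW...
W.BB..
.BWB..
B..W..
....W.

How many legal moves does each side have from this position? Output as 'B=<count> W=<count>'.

Answer: B=5 W=6

Derivation:
-- B to move --
(0,0): flips 1 -> legal
(0,1): flips 1 -> legal
(0,3): no bracket -> illegal
(1,0): no bracket -> illegal
(1,3): no bracket -> illegal
(2,1): no bracket -> illegal
(3,0): no bracket -> illegal
(3,4): no bracket -> illegal
(4,1): flips 1 -> legal
(4,2): flips 1 -> legal
(4,4): no bracket -> illegal
(4,5): no bracket -> illegal
(5,2): no bracket -> illegal
(5,3): flips 1 -> legal
(5,5): no bracket -> illegal
B mobility = 5
-- W to move --
(1,3): flips 2 -> legal
(1,4): flips 1 -> legal
(2,1): no bracket -> illegal
(2,4): no bracket -> illegal
(3,0): flips 1 -> legal
(3,4): flips 2 -> legal
(4,1): no bracket -> illegal
(4,2): flips 1 -> legal
(4,4): flips 2 -> legal
(5,0): no bracket -> illegal
(5,1): no bracket -> illegal
W mobility = 6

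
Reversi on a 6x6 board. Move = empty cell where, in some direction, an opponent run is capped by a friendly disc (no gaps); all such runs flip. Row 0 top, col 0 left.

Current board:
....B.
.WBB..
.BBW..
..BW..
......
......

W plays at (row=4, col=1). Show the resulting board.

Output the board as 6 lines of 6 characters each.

Place W at (4,1); scan 8 dirs for brackets.
Dir NW: first cell '.' (not opp) -> no flip
Dir N: first cell '.' (not opp) -> no flip
Dir NE: opp run (3,2) capped by W -> flip
Dir W: first cell '.' (not opp) -> no flip
Dir E: first cell '.' (not opp) -> no flip
Dir SW: first cell '.' (not opp) -> no flip
Dir S: first cell '.' (not opp) -> no flip
Dir SE: first cell '.' (not opp) -> no flip
All flips: (3,2)

Answer: ....B.
.WBB..
.BBW..
..WW..
.W....
......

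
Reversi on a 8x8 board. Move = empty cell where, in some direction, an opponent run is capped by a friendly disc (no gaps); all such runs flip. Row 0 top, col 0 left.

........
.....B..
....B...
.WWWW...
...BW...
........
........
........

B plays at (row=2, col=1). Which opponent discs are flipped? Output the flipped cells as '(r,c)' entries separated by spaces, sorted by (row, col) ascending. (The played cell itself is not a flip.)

Dir NW: first cell '.' (not opp) -> no flip
Dir N: first cell '.' (not opp) -> no flip
Dir NE: first cell '.' (not opp) -> no flip
Dir W: first cell '.' (not opp) -> no flip
Dir E: first cell '.' (not opp) -> no flip
Dir SW: first cell '.' (not opp) -> no flip
Dir S: opp run (3,1), next='.' -> no flip
Dir SE: opp run (3,2) capped by B -> flip

Answer: (3,2)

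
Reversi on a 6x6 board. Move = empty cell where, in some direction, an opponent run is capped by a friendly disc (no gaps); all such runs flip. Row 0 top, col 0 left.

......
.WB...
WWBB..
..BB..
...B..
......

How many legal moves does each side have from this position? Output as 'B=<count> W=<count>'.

Answer: B=3 W=5

Derivation:
-- B to move --
(0,0): flips 1 -> legal
(0,1): no bracket -> illegal
(0,2): no bracket -> illegal
(1,0): flips 2 -> legal
(3,0): flips 1 -> legal
(3,1): no bracket -> illegal
B mobility = 3
-- W to move --
(0,1): no bracket -> illegal
(0,2): no bracket -> illegal
(0,3): flips 1 -> legal
(1,3): flips 1 -> legal
(1,4): no bracket -> illegal
(2,4): flips 2 -> legal
(3,1): no bracket -> illegal
(3,4): no bracket -> illegal
(4,1): no bracket -> illegal
(4,2): no bracket -> illegal
(4,4): flips 2 -> legal
(5,2): no bracket -> illegal
(5,3): no bracket -> illegal
(5,4): flips 2 -> legal
W mobility = 5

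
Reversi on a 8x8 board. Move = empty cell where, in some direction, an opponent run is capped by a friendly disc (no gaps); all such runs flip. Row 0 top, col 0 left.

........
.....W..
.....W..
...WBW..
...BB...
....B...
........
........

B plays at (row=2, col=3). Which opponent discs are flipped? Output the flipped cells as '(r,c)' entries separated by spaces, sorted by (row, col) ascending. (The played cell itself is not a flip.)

Answer: (3,3)

Derivation:
Dir NW: first cell '.' (not opp) -> no flip
Dir N: first cell '.' (not opp) -> no flip
Dir NE: first cell '.' (not opp) -> no flip
Dir W: first cell '.' (not opp) -> no flip
Dir E: first cell '.' (not opp) -> no flip
Dir SW: first cell '.' (not opp) -> no flip
Dir S: opp run (3,3) capped by B -> flip
Dir SE: first cell 'B' (not opp) -> no flip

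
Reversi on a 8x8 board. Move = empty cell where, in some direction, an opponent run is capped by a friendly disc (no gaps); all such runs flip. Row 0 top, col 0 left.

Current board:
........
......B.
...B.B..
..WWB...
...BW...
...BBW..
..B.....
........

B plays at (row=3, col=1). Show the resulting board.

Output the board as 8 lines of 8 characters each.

Answer: ........
......B.
...B.B..
.BBBB...
...BW...
...BBW..
..B.....
........

Derivation:
Place B at (3,1); scan 8 dirs for brackets.
Dir NW: first cell '.' (not opp) -> no flip
Dir N: first cell '.' (not opp) -> no flip
Dir NE: first cell '.' (not opp) -> no flip
Dir W: first cell '.' (not opp) -> no flip
Dir E: opp run (3,2) (3,3) capped by B -> flip
Dir SW: first cell '.' (not opp) -> no flip
Dir S: first cell '.' (not opp) -> no flip
Dir SE: first cell '.' (not opp) -> no flip
All flips: (3,2) (3,3)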